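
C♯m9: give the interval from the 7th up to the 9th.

M3

The chord tones of C♯m9 (C♯ minor ninth) are C♯-E-G♯-B-D♯.
7th = B; 9th = D♯.
B up to D♯ spans 3 letter names and 4 semitones — a major third.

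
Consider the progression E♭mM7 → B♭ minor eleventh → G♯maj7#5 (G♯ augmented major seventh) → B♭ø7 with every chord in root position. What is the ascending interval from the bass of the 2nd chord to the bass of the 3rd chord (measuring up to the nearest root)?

The roots are B♭ and G♯.
6 letter names make it a sixth; at 10 semitones (a half step wider than major) the quality is augmented.

augmented sixth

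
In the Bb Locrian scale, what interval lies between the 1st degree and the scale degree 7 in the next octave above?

minor fourteenth

The scale runs Bb Cb Db Eb Fb Gb Ab.
So we need the interval from Bb up to Ab.
Bb up to Ab is 22 semitones, a half step narrower than a major fourteenth, so the interval is minor.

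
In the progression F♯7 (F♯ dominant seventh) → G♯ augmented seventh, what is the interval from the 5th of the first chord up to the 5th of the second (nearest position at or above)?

augmented second

F♯7 (F♯ dominant seventh) has C♯ as its 5th, and G♯ augmented seventh has D𝄪 as its 5th.
From C♯ to D𝄪: 3 semitones over a second = augmented.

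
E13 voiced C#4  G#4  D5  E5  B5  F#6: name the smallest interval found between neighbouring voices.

major 2nd

Adjacent intervals: C#4→G#4 = perfect fifth; G#4→D5 = diminished fifth; D5→E5 = major second; E5→B5 = perfect fifth; B5→F#6 = perfect fifth.
The smallest is D5 to E5, a major second (2 semitones).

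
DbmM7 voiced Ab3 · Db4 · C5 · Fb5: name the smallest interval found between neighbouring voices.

diminished fourth

Adjacent intervals: Ab3→Db4 = perfect fourth; Db4→C5 = major seventh; C5→Fb5 = diminished fourth.
The smallest is C5 to Fb5, a diminished fourth (4 semitones).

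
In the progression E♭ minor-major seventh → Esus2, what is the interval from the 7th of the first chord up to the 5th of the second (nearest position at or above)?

M6

E♭ minor-major seventh has D as its 7th, and Esus2 has B as its 5th.
D up to B spans 6 letter names and 9 semitones — a major sixth.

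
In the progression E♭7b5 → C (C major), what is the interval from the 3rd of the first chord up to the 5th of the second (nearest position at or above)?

perfect unison

The 3rd of E♭7b5 is G; the 5th of C (C major) is G.
From G to G is 0 semitones, exactly the perfect unison.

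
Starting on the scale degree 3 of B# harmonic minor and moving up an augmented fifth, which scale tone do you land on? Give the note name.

A##

The scale is B# C## D# E# F## G# A##.
The scale degree 3 is D#; an augmented fifth above that is A## — scale degree 7.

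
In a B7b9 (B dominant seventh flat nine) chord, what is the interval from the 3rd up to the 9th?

The chord tones of B7b9 are B–D#–F#–A–C.
That puts D# below C.
7 letter names make it a seventh; at 9 semitones (a whole step narrower than major) the quality is diminished.

diminished seventh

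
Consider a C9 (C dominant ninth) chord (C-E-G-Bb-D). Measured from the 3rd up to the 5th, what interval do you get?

That puts E below G.
E up to G is 3 semitones, a half step narrower than a major third, so the interval is minor.

m3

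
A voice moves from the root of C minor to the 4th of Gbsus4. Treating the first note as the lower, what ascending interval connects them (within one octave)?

d8

C minor has C as its root, and Gbsus4 has Cb as its 4th.
From C to Cb: 11 semitones over an octave = diminished.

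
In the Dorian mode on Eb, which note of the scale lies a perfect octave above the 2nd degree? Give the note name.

F

The scale is Eb F Gb Ab Bb C Db.
The 2nd degree is F; a perfect octave above that is F — scale degree 2.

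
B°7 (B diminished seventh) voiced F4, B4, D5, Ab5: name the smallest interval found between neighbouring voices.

minor 3rd

Adjacent intervals: F4→B4 = augmented fourth; B4→D5 = minor third; D5→Ab5 = diminished fifth.
The smallest is B4 to D5, a minor third (3 semitones).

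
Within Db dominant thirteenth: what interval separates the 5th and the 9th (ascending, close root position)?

perfect fifth

Db13: Db F Ab Cb Eb Bb.
The 5th is Ab and the 9th is Eb.
Ab up to Eb spans 5 letter names and 7 semitones — a perfect fifth.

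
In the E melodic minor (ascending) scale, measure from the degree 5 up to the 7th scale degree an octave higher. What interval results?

E melodic minor: E F# G A B C# D#.
The degree 5 is B and the 7th scale degree (up an octave) is D#.
B up to D# spans 10 letter names and 16 semitones — a major tenth.

major tenth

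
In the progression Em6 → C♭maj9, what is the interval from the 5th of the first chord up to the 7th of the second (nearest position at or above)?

The 5th of Em6 is B; the 7th of C♭maj9 is B♭.
8 letter names make it an octave; at 11 semitones (a half step narrower than perfect) the quality is diminished.

diminished 8th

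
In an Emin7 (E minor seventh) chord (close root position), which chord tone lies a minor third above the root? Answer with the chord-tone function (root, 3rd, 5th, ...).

Spelling the chord: E, G, B, D.
The root is E. A minor third above E is G.
G is the chord's 3rd.

3rd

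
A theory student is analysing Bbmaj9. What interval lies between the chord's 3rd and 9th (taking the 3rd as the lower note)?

minor seventh

Bbmaj9: Bb D F A C.
3rd = D; 9th = C.
7 letter names make it a seventh; at 10 semitones (a half step narrower than major) the quality is minor.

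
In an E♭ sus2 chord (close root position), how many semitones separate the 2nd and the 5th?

5

E♭sus2 (E♭ sus2): E♭-F-B♭.
F to B♭ is a perfect fourth: 5 semitones.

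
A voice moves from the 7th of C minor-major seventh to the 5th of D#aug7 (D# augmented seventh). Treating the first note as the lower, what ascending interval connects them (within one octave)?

augmented 7th

The 7th of C minor-major seventh is B; the 5th of D#aug7 (D# augmented seventh) is A##.
B up to A## is 12 semitones, a half step wider than a major seventh, so the interval is augmented.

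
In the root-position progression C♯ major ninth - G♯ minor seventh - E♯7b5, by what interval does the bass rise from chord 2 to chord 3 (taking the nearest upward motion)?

M6

The roots are G♯ and E♯.
G♯ up to E♯ spans 6 letter names and 9 semitones — a major sixth.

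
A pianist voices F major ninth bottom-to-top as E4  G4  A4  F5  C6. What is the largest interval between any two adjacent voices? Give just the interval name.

Adjacent intervals: E4→G4 = minor third; G4→A4 = major second; A4→F5 = minor sixth; F5→C6 = perfect fifth.
The largest is A4 to F5, a minor sixth (8 semitones).

minor sixth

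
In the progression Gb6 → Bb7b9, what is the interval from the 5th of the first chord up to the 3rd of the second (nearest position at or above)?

The 5th of Gb6 is Db; the 3rd of Bb7b9 is D.
1 letter names make it a unison; at 1 semitone (a half step wider than perfect) the quality is augmented.

augmented 1st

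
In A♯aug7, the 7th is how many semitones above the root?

10

A♯aug7 (A♯ augmented seventh) is spelled A♯ C𝄪 E𝄪 G♯.
A♯ to G♯ is a minor seventh: 10 semitones.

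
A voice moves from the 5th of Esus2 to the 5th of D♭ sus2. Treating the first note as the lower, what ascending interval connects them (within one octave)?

Esus2 has B as its 5th, and D♭ sus2 has A♭ as its 5th.
From B to A♭: 9 semitones over a seventh = diminished.

diminished 7th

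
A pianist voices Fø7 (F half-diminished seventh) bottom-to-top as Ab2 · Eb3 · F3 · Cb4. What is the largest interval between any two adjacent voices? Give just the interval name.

Adjacent intervals: Ab2→Eb3 = perfect fifth; Eb3→F3 = major second; F3→Cb4 = diminished fifth.
The largest is Ab2 to Eb3, a perfect fifth (7 semitones).

perfect fifth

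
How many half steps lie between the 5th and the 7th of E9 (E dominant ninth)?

The chord tones of E9 are E, G#, B, D, F#.
B to D is a minor third: 3 semitones.

3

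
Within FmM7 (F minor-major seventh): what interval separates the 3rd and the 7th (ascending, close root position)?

Spelling the chord: F–A♭–C–E.
That puts A♭ below E.
A♭ up to E is 8 semitones, a half step wider than a perfect fifth, so the interval is augmented.

augmented fifth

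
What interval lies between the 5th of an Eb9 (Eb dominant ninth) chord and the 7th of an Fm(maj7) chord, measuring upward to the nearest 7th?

Eb9 (Eb dominant ninth) has Bb as its 5th, and Fm(maj7) has E as its 7th.
4 letter names make it a fourth; at 6 semitones (a half step wider than perfect) the quality is augmented.

augmented fourth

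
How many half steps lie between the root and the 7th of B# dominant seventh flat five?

The chord tones of B#7b5 (B# dominant seventh flat five) are B#–D##–F#–A#.
B# to A# is a minor seventh: 10 semitones.

10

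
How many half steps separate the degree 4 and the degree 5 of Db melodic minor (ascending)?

2

The scale is Db Eb Fb Gb Ab Bb C.
Gb up to Ab is a major second — 2 semitones.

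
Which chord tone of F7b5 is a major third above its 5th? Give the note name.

Spelling the chord: F, A, Cb, Eb.
The 5th is Cb. A major third above Cb is Eb.
Eb is the chord's 7th.

Eb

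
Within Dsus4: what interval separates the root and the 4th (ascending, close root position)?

Spelling the chord: D G A.
Root = D; 4th = G.
D up to G spans 4 letter names and 5 semitones — a perfect fourth.

perfect 4th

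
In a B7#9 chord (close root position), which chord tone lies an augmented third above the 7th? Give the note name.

Spelling the chord: B, D♯, F♯, A, C𝄪.
The 7th is A. An augmented third above A is C𝄪.
C𝄪 is the chord's 9th.

C##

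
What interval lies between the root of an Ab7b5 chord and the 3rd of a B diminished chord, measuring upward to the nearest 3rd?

A4

Ab7b5 has Ab as its root, and B diminished has D as its 3rd.
4 letter names make it a fourth; at 6 semitones (a half step wider than perfect) the quality is augmented.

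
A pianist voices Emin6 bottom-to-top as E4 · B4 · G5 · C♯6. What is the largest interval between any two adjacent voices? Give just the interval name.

minor sixth

Adjacent intervals: E4→B4 = perfect fifth; B4→G5 = minor sixth; G5→C♯6 = augmented fourth.
The largest is B4 to G5, a minor sixth (8 semitones).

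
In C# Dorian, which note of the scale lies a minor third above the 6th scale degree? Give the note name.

The scale is C# D# E F# G# A# B.
The 6th scale degree is A#; a minor third above that is C# — scale degree 1.

C#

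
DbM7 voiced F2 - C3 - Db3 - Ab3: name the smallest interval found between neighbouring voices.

Adjacent intervals: F2→C3 = perfect fifth; C3→Db3 = minor second; Db3→Ab3 = perfect fifth.
The smallest is C3 to Db3, a minor second (1 semitone).

minor 2nd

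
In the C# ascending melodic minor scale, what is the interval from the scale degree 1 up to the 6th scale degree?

major 6th

Spelling the C# ascending melodic minor scale: C# D# E F# G# A# B#.
So we need the interval from C# up to A#.
From C# to A# is 9 semitones, exactly the major sixth.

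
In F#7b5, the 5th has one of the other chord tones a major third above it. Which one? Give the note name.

F# dominant seventh flat five is spelled F#-A#-C-E.
The 5th is C. A major third above C is E.
E is the chord's 7th.

E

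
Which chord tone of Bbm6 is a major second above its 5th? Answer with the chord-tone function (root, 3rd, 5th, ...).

6th

Spelling the chord: Bb, Db, F, G.
The 5th is F. A major second above F is G.
G is the chord's 6th.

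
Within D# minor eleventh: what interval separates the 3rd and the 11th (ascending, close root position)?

major ninth

Spelling the chord: D#-F#-A#-C#-E#-G#.
3rd = F#; 11th = G#.
F# up to G# spans 9 letter names and 14 semitones — a major ninth.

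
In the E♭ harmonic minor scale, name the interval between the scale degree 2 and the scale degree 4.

minor 3rd

E♭ harmonic minor: E♭ F G♭ A♭ B♭ C♭ D.
The scale degree 2 is F and the degree 4 is A♭.
F up to A♭ is 3 semitones, a half step narrower than a major third, so the interval is minor.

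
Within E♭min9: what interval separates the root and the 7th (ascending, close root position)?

minor seventh

The chord tones of E♭ minor ninth are E♭, G♭, B♭, D♭, F.
That puts E♭ below D♭.
From E♭ to D♭: 10 semitones over a seventh = minor.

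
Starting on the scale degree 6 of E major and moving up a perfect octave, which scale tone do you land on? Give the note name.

The scale is E F# G# A B C# D#.
The scale degree 6 is C#; a perfect octave above that is C# — scale degree 6.

C#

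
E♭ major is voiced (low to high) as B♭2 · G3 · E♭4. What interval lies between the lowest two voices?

major 6th

Those voices are B♭2 and G3.
Counting 6 letters and 9 half steps from B♭ gives a major sixth.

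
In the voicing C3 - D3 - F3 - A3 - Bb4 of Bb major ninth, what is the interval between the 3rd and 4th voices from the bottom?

major third

Those voices are F3 and A3.
F up to A spans 3 letter names and 4 semitones — a major third.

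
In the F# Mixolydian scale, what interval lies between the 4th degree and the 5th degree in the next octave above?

major ninth

F# mixolydian: F# G# A# B C# D# E.
The 4th degree is B and the scale degree 5 (up an octave) is C#.
From B to C# is 14 semitones, exactly the major ninth.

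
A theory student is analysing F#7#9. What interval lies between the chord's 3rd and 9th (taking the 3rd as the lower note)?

major 7th

F#7#9 (F# dominant seventh sharp nine) is spelled F#–A#–C#–E–G##.
So we need the interval from A# up to G##.
A# up to G## spans 7 letter names and 11 semitones — a major seventh.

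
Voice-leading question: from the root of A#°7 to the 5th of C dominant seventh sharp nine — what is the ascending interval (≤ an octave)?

diminished seventh

A#°7 has A# as its root, and C dominant seventh sharp nine has G as its 5th.
A# up to G is 9 semitones, a whole step narrower than a major seventh, so the interval is diminished.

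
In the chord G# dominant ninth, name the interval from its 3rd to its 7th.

diminished fifth

G#9 is spelled G#-B#-D#-F#-A#.
The 3rd is B# and the 7th is F#.
From B# to F#: 6 semitones over a fifth = diminished.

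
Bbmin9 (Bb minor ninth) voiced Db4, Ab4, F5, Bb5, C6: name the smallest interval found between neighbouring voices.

Adjacent intervals: Db4→Ab4 = perfect fifth; Ab4→F5 = major sixth; F5→Bb5 = perfect fourth; Bb5→C6 = major second.
The smallest is Bb5 to C6, a major second (2 semitones).

major second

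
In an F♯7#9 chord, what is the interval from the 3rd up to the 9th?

F♯7#9 is spelled F♯, A♯, C♯, E, G𝄪.
The 3rd is A♯ and the 9th is G𝄪.
Counting 7 letters and 11 half steps from A♯ gives a major seventh.

major seventh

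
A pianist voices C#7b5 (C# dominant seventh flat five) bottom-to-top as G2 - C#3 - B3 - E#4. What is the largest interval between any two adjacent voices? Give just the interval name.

Adjacent intervals: G2→C#3 = augmented fourth; C#3→B3 = minor seventh; B3→E#4 = augmented fourth.
The largest is C#3 to B3, a minor seventh (10 semitones).

minor seventh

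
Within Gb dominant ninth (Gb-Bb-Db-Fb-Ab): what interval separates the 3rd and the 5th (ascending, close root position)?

So we need the interval from Bb up to Db.
3 letter names make it a third; at 3 semitones (a half step narrower than major) the quality is minor.

minor 3rd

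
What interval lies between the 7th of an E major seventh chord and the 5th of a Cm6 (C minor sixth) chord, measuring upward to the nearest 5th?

The 7th of E major seventh is D#; the 5th of Cm6 (C minor sixth) is G.
D# up to G is 4 semitones, a half step narrower than a perfect fourth, so the interval is diminished.

d4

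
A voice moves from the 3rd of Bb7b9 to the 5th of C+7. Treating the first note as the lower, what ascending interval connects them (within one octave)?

augmented fourth

Bb7b9 has D as its 3rd, and C+7 has G# as its 5th.
4 letter names make it a fourth; at 6 semitones (a half step wider than perfect) the quality is augmented.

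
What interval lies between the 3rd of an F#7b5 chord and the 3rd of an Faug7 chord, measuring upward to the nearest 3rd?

diminished 8th

F#7b5 has A# as its 3rd, and Faug7 has A as its 3rd.
From A# to A: 11 semitones over an octave = diminished.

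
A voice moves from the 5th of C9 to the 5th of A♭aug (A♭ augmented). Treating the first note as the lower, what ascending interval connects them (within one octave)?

major sixth

C9 has G as its 5th, and A♭aug (A♭ augmented) has E as its 5th.
Counting 6 letters and 9 half steps from G gives a major sixth.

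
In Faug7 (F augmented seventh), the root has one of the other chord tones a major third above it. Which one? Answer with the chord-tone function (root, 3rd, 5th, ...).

3rd

F augmented seventh: F-A-C♯-E♭.
The root is F. A major third above F is A.
A is the chord's 3rd.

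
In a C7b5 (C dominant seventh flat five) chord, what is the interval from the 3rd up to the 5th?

The chord tones of C dominant seventh flat five are C–E–Gb–Bb.
3rd = E; 5th = Gb.
From E to Gb: 2 semitones over a third = diminished.

diminished 3rd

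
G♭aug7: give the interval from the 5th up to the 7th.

d3

G♭aug7 is spelled G♭–B♭–D–F♭.
So we need the interval from D up to F♭.
From D to F♭: 2 semitones over a third = diminished.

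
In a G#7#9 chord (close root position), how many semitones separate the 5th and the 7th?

3

G#7#9: G#-B#-D#-F#-A##.
D# to F# is a minor third: 3 semitones.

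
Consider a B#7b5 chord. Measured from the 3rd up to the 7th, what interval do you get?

Spelling the chord: B#-D##-F#-A#.
3rd = D##; 7th = A#.
5 letter names make it a fifth; at 6 semitones (a half step narrower than perfect) the quality is diminished.
That tritone between 3rd and 7th is what gives the dominant seventh its pull toward resolution.

diminished fifth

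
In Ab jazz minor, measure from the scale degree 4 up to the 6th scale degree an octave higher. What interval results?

Spelling Ab jazz minor: Ab Bb Cb Db Eb F G.
The scale degree 4 is Db and the scale degree 6 (up an octave) is F.
Db up to F spans 10 letter names and 16 semitones — a major tenth.

M10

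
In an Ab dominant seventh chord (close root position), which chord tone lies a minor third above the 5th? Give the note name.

The chord tones of Ab dominant seventh are Ab C Eb Gb.
The 5th is Eb. A minor third above Eb is Gb.
Gb is the chord's 7th.

Gb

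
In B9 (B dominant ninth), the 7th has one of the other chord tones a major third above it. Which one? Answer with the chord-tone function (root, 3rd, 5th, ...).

The chord tones of B9 are B D# F# A C#.
The 7th is A. A major third above A is C#.
C# is the chord's 9th.

9th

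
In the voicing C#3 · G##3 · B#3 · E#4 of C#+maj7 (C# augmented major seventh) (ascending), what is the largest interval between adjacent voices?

Adjacent intervals: C#3→G##3 = augmented fifth; G##3→B#3 = minor third; B#3→E#4 = perfect fourth.
The largest is C#3 to G##3, an augmented fifth (8 semitones).

augmented fifth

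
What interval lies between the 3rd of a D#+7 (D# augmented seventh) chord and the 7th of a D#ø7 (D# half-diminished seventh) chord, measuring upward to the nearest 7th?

The 3rd of D#+7 (D# augmented seventh) is F##; the 7th of D#ø7 (D# half-diminished seventh) is C#.
5 letter names make it a fifth; at 6 semitones (a half step narrower than perfect) the quality is diminished.

diminished fifth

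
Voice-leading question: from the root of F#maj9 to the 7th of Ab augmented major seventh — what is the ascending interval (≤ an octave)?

The root of F#maj9 is F#; the 7th of Ab augmented major seventh is G.
From F# to G: 1 semitone over a second = minor.

minor second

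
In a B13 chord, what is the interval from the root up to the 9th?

major ninth

B dominant thirteenth: B-D♯-F♯-A-C♯-G♯.
Root = B; 9th = C♯.
From B to C♯ is 14 semitones, exactly the major ninth.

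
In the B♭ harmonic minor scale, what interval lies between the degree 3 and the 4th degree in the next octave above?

Spelling the B♭ harmonic minor scale: B♭ C D♭ E♭ F G♭ A.
That puts D♭ below E♭.
D♭ up to E♭ spans 9 letter names and 14 semitones — a major ninth.

major 9th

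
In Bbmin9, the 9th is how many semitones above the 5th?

Bbm9 (Bb minor ninth): Bb-Db-F-Ab-C.
F to C is a perfect fifth: 7 semitones.

7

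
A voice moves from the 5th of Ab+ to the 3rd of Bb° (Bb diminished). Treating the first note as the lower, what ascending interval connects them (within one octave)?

Ab+ has E as its 5th, and Bb° (Bb diminished) has Db as its 3rd.
E up to Db is 9 semitones, a whole step narrower than a major seventh, so the interval is diminished.

diminished seventh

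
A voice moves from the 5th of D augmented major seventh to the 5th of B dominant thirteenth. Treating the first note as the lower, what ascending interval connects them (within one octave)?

D augmented major seventh has A♯ as its 5th, and B dominant thirteenth has F♯ as its 5th.
From A♯ to F♯: 8 semitones over a sixth = minor.

minor sixth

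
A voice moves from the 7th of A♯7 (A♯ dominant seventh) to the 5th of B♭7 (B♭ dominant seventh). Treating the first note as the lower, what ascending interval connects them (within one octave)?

A♯7 (A♯ dominant seventh) has G♯ as its 7th, and B♭7 (B♭ dominant seventh) has F as its 5th.
7 letter names make it a seventh; at 9 semitones (a whole step narrower than major) the quality is diminished.

diminished 7th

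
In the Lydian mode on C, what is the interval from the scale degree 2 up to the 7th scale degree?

major sixth

Spelling the Lydian mode on C: C D E F# G A B.
That puts D below B.
From D to B is 9 semitones, exactly the major sixth.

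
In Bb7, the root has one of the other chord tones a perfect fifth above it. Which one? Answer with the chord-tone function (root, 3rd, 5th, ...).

Bb7 (Bb dominant seventh) is spelled Bb, D, F, Ab.
The root is Bb. A perfect fifth above Bb is F.
F is the chord's 5th.

5th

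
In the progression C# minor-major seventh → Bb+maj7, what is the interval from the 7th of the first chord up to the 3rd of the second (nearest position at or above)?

C# minor-major seventh has B# as its 7th, and Bb+maj7 has D as its 3rd.
From B# to D: 2 semitones over a third = diminished.

diminished third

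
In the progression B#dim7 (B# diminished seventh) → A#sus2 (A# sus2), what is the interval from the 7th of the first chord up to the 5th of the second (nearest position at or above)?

augmented 5th

The 7th of B#dim7 (B# diminished seventh) is A; the 5th of A#sus2 (A# sus2) is E#.
5 letter names make it a fifth; at 8 semitones (a half step wider than perfect) the quality is augmented.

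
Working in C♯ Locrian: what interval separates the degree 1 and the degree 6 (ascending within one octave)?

Spelling C♯ Locrian: C♯ D E F♯ G A B.
Degree 1 = C♯; degree 6 = A.
6 letter names make it a sixth; at 8 semitones (a half step narrower than major) the quality is minor.

minor sixth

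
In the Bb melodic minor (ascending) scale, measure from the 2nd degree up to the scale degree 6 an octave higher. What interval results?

perfect twelfth

Bb melodic minor: Bb C Db Eb F G A.
2nd degree = C; scale degree 6 (up an octave) = G.
C up to G spans 12 letter names and 19 semitones — a perfect twelfth.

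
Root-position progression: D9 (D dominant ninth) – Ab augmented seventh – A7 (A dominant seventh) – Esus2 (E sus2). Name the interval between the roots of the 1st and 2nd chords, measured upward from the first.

The roots are D and Ab.
5 letter names make it a fifth; at 6 semitones (a half step narrower than perfect) the quality is diminished.

d5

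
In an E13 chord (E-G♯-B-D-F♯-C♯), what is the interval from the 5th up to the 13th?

So we need the interval from B up to C♯.
B up to C♯ spans 9 letter names and 14 semitones — a major ninth.

major ninth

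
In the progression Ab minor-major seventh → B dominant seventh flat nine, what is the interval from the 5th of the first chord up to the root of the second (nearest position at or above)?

The 5th of Ab minor-major seventh is Eb; the root of B dominant seventh flat nine is B.
5 letter names make it a fifth; at 8 semitones (a half step wider than perfect) the quality is augmented.

augmented fifth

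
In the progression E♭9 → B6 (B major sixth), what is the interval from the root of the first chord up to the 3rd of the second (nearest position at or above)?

augmented 7th

The root of E♭9 is E♭; the 3rd of B6 (B major sixth) is D♯.
E♭ up to D♯ is 12 semitones, a half step wider than a major seventh, so the interval is augmented.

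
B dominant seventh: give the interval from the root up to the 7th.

m7

The chord tones of B7 (B dominant seventh) are B-D#-F#-A.
The root is B and the 7th is A.
From B to A: 10 semitones over a seventh = minor.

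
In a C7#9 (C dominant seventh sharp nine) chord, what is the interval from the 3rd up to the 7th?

The chord tones of C dominant seventh sharp nine are C, E, G, Bb, D#.
3rd = E; 7th = Bb.
5 letter names make it a fifth; at 6 semitones (a half step narrower than perfect) the quality is diminished.
This 3–7 tritone is the characteristic tension at the heart of the dominant sound.

diminished fifth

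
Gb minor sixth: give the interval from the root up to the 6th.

major sixth

Spelling the chord: Gb–Bbb–Db–Eb.
So we need the interval from Gb up to Eb.
Gb up to Eb spans 6 letter names and 9 semitones — a major sixth.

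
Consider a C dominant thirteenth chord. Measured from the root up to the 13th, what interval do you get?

M13

C13 is spelled C–E–G–Bb–D–A.
So we need the interval from C up to A.
Counting 13 letters and 21 half steps from C gives a major thirteenth.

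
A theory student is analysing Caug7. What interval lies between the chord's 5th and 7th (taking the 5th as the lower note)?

diminished third

C+7: C, E, G#, Bb.
That puts G# below Bb.
3 letter names make it a third; at 2 semitones (a whole step narrower than major) the quality is diminished.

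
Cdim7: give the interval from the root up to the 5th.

The chord tones of C diminished seventh are C Eb Gb Bbb.
The root is C and the 5th is Gb.
5 letter names make it a fifth; at 6 semitones (a half step narrower than perfect) the quality is diminished.

diminished 5th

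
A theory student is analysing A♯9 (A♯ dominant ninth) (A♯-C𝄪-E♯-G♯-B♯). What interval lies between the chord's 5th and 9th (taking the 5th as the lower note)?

perfect 5th

The 5th is E♯ and the 9th is B♯.
Counting 5 letters and 7 half steps from E♯ gives a perfect fifth.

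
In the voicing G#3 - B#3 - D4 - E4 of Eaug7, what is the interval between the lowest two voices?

Those voices are G#3 and B#3.
G# up to B# spans 3 letter names and 4 semitones — a major third.

major third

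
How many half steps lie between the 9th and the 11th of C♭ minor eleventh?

C♭m11: C♭-E𝄫-G♭-B𝄫-D♭-F♭.
D♭ to F♭ is a minor third: 3 semitones.

3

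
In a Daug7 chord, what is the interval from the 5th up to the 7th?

diminished 3rd

D augmented seventh is spelled D-F♯-A♯-C.
The 5th is A♯ and the 7th is C.
3 letter names make it a third; at 2 semitones (a whole step narrower than major) the quality is diminished.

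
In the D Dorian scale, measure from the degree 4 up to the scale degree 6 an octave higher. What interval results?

Spelling the D Dorian scale: D E F G A B C.
The degree 4 is G and the degree 6 (up an octave) is B.
Counting 10 letters and 16 half steps from G gives a major tenth.

major 10th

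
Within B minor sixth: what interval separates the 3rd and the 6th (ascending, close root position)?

Bmin6: B–D–F♯–G♯.
The 3rd is D and the 6th is G♯.
D up to G♯ is 6 semitones, a half step wider than a perfect fourth, so the interval is augmented.

A4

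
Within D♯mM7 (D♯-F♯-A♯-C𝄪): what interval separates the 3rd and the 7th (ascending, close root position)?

That puts F♯ below C𝄪.
5 letter names make it a fifth; at 8 semitones (a half step wider than perfect) the quality is augmented.

augmented 5th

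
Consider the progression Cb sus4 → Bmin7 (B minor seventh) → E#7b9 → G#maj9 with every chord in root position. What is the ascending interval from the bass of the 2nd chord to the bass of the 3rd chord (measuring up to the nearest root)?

augmented fourth

The roots are B and E#.
4 letter names make it a fourth; at 6 semitones (a half step wider than perfect) the quality is augmented.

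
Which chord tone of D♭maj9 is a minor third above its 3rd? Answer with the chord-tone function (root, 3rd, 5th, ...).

5th

D♭maj9 is spelled D♭-F-A♭-C-E♭.
The 3rd is F. A minor third above F is A♭.
A♭ is the chord's 5th.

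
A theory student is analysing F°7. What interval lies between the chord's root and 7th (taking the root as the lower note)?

F°7 (F diminished seventh): F-Ab-Cb-Ebb.
Root = F; 7th = Ebb.
From F to Ebb: 9 semitones over a seventh = diminished.

d7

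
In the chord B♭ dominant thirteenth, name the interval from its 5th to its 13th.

Spelling the chord: B♭ D F A♭ C G.
5th = F; 13th = G.
Counting 9 letters and 14 half steps from F gives a major ninth.

major 9th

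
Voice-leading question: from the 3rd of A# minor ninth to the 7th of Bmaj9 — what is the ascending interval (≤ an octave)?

A# minor ninth has C# as its 3rd, and Bmaj9 has A# as its 7th.
Counting 6 letters and 9 half steps from C# gives a major sixth.

major sixth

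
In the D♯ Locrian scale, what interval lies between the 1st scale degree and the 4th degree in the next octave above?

perfect eleventh

Spelling the D♯ Locrian scale: D♯ E F♯ G♯ A B C♯.
The 1st scale degree is D♯ and the 4th degree (up an octave) is G♯.
D♯ up to G♯ spans 11 letter names and 17 semitones — a perfect eleventh.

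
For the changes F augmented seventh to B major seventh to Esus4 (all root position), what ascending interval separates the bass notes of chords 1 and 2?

The roots are F and B.
F up to B is 6 semitones, a half step wider than a perfect fourth, so the interval is augmented.

augmented fourth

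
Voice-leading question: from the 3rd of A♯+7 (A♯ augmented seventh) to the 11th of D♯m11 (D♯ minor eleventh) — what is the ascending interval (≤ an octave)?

diminished fifth

The 3rd of A♯+7 (A♯ augmented seventh) is C𝄪; the 11th of D♯m11 (D♯ minor eleventh) is G♯.
From C𝄪 to G♯: 6 semitones over a fifth = diminished.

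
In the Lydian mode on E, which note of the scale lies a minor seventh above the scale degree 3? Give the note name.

F#

The scale is E F♯ G♯ A♯ B C♯ D♯.
The scale degree 3 is G♯; a minor seventh above that is F♯ — scale degree 2.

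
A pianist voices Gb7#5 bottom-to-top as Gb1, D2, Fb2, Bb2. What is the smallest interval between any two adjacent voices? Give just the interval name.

d3

Adjacent intervals: Gb1→D2 = augmented fifth; D2→Fb2 = diminished third; Fb2→Bb2 = augmented fourth.
The smallest is D2 to Fb2, a diminished third (2 semitones).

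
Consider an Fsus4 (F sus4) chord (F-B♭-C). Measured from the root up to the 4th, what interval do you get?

perfect fourth

The root is F and the 4th is B♭.
From F to B♭ is 5 semitones, exactly the perfect fourth.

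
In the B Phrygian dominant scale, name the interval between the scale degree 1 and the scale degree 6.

Spelling the B Phrygian dominant scale: B C D# E F# G A.
That puts B below G.
B up to G is 8 semitones, a half step narrower than a major sixth, so the interval is minor.

minor sixth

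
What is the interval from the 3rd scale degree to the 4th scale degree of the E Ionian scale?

E major: E F♯ G♯ A B C♯ D♯.
The 3rd scale degree is G♯ and the degree 4 is A.
From G♯ to A: 1 semitone over a second = minor.

minor second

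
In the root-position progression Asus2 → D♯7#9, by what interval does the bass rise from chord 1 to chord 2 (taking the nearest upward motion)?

The roots are A and D♯.
From A to D♯: 6 semitones over a fourth = augmented.

augmented fourth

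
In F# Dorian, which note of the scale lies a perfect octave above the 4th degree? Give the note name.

B

The scale is F# G# A B C# D# E.
The 4th degree is B; a perfect octave above that is B — scale degree 4.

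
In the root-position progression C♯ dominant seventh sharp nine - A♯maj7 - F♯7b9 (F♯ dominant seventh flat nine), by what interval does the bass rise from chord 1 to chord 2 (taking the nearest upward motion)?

The roots are C♯ and A♯.
C♯ up to A♯ spans 6 letter names and 9 semitones — a major sixth.

major 6th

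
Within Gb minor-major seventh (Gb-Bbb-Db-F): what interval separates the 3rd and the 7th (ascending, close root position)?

augmented 5th

That puts Bbb below F.
From Bbb to F: 8 semitones over a fifth = augmented.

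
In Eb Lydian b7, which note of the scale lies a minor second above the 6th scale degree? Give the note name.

Db

The scale is Eb F G A Bb C Db.
The 6th scale degree is C; a minor second above that is Db — scale degree 7.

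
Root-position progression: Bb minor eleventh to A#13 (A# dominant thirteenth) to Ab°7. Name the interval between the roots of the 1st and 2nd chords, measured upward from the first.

A7

The roots are Bb and A#.
From Bb to A#: 12 semitones over a seventh = augmented.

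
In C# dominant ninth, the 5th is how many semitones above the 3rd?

3

C#9 (C# dominant ninth): C#–E#–G#–B–D#.
E# to G# is a minor third: 3 semitones.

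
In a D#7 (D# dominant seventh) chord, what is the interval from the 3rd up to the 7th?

D#7 (D# dominant seventh): D# F## A# C#.
That puts F## below C#.
From F## to C#: 6 semitones over a fifth = diminished.

diminished 5th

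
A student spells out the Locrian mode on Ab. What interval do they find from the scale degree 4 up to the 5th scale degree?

minor second

Spelling the Locrian mode on Ab: Ab Bbb Cb Db Ebb Fb Gb.
Scale degree 4 = Db; degree 5 = Ebb.
From Db to Ebb: 1 semitone over a second = minor.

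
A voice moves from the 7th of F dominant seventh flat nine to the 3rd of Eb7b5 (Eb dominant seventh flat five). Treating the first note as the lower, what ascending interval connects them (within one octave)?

major third

F dominant seventh flat nine has Eb as its 7th, and Eb7b5 (Eb dominant seventh flat five) has G as its 3rd.
Counting 3 letters and 4 half steps from Eb gives a major third.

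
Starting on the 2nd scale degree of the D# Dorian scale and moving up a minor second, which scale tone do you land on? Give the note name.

The scale is D# E# F# G# A# B# C#.
The 2nd scale degree is E#; a minor second above that is F# — scale degree 3.

F#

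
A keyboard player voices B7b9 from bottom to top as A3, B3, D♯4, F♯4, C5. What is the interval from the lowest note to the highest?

The outer voices are A3 and C5.
From A to C: 15 semitones over a tenth = minor.

minor tenth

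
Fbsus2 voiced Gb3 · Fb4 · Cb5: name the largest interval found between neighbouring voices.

m7

Adjacent intervals: Gb3→Fb4 = minor seventh; Fb4→Cb5 = perfect fifth.
The largest is Gb3 to Fb4, a minor seventh (10 semitones).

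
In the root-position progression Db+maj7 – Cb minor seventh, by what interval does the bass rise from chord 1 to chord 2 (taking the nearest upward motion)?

The roots are Db and Cb.
From Db to Cb: 10 semitones over a seventh = minor.

minor seventh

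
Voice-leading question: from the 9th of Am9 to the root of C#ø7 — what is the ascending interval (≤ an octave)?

major 2nd

Am9 has B as its 9th, and C#ø7 has C# as its root.
B up to C# spans 2 letter names and 2 semitones — a major second.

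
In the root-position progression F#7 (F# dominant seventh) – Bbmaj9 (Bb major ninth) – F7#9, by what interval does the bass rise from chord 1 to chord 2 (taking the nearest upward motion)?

The roots are F# and Bb.
From F# to Bb: 4 semitones over a fourth = diminished.

diminished fourth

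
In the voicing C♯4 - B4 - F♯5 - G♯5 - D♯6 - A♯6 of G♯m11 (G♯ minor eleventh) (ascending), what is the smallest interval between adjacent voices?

major 2nd

Adjacent intervals: C♯4→B4 = minor seventh; B4→F♯5 = perfect fifth; F♯5→G♯5 = major second; G♯5→D♯6 = perfect fifth; D♯6→A♯6 = perfect fifth.
The smallest is F♯5 to G♯5, a major second (2 semitones).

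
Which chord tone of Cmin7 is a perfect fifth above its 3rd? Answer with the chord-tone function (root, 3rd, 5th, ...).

C-7 (C minor seventh) is spelled C-Eb-G-Bb.
The 3rd is Eb. A perfect fifth above Eb is Bb.
Bb is the chord's 7th.

7th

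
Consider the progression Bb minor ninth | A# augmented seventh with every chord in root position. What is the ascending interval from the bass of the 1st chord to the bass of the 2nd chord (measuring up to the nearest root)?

The roots are Bb and A#.
Bb up to A# is 12 semitones, a half step wider than a major seventh, so the interval is augmented.

augmented seventh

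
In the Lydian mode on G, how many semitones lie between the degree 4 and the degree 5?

1

The scale is G A B C# D E F#.
C# up to D is a minor second — 1 semitone.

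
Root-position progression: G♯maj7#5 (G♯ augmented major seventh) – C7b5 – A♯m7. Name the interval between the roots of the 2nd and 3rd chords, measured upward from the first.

The roots are C and A♯.
From C to A♯: 10 semitones over a sixth = augmented.

augmented sixth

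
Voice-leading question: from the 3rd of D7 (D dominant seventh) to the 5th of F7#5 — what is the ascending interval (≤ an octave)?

perfect fifth

D7 (D dominant seventh) has F♯ as its 3rd, and F7#5 has C♯ as its 5th.
From F♯ to C♯ is 7 semitones, exactly the perfect fifth.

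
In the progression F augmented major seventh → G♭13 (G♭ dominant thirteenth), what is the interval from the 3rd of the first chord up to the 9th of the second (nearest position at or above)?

d8

The 3rd of F augmented major seventh is A; the 9th of G♭13 (G♭ dominant thirteenth) is A♭.
8 letter names make it an octave; at 11 semitones (a half step narrower than perfect) the quality is diminished.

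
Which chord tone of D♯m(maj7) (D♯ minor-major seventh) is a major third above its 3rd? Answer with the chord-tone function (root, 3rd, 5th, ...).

5th

D♯ minor-major seventh is spelled D♯ F♯ A♯ C𝄪.
The 3rd is F♯. A major third above F♯ is A♯.
A♯ is the chord's 5th.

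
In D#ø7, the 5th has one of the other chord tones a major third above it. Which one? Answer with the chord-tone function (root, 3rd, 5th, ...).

D#ø (D# half-diminished seventh) is spelled D#, F#, A, C#.
The 5th is A. A major third above A is C#.
C# is the chord's 7th.

7th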